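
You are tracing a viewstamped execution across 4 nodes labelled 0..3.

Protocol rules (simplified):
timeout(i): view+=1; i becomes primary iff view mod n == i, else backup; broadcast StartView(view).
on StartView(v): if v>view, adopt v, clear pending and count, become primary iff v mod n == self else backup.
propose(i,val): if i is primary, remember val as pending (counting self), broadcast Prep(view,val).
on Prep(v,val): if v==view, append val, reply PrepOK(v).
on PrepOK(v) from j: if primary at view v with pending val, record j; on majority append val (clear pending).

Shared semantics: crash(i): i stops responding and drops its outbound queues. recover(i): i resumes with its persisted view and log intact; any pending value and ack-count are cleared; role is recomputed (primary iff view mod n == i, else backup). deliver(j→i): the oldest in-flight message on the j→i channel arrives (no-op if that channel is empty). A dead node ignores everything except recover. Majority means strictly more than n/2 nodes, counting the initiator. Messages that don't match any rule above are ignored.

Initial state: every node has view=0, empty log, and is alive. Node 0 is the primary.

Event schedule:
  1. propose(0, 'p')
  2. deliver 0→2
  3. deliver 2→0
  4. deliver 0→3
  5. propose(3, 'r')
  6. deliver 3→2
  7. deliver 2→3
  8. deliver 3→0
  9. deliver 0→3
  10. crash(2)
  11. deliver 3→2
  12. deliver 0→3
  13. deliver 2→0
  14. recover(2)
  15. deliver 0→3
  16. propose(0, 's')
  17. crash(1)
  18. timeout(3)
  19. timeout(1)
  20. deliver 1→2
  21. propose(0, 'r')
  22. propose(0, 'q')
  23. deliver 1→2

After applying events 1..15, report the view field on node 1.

0

e1 propose(0,'p'): ·
e2 deliver 0→2: 2[back,v=0,p]
e3 deliver 2→0: ·
e4 deliver 0→3: 3[back,v=0,p]
e5 propose(3,'r'): ·
e6 deliver 3→2: ·
e7 deliver 2→3: ·
e8 deliver 3→0: 0[prim,v=0,p]
e9 deliver 0→3: ·
e10 crash(2): 2[✗back,v=0,p]
e11 deliver 3→2: ·
e12 deliver 0→3: ·
e13 deliver 2→0: ·
e14 recover(2): 2[back,v=0,p]
e15 deliver 0→3: ·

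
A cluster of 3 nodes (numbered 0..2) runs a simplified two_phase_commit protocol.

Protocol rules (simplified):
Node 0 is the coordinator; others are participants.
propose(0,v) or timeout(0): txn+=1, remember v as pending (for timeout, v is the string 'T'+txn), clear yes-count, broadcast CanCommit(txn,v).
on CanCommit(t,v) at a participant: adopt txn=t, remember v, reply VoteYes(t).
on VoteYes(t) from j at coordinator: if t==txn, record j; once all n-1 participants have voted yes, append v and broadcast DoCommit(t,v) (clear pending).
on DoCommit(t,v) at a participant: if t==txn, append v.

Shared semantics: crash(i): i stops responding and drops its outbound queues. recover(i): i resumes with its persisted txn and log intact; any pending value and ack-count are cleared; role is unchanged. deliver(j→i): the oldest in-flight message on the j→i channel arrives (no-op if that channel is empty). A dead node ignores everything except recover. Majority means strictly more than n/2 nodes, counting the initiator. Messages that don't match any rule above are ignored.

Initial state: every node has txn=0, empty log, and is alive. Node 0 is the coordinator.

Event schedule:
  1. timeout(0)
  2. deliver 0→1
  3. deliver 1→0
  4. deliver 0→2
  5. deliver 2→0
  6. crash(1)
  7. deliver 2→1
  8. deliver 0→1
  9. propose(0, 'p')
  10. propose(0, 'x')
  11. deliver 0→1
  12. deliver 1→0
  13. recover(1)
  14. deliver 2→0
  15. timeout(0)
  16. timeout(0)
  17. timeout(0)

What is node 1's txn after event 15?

after 1 — timeout(0): n0:coor/t1/[-]
after 2 — deliver 0→1: n1:part/t1/[-]
after 3 — deliver 1→0: ·
after 4 — deliver 0→2: n2:part/t1/[-]
after 5 — deliver 2→0: n0:coor/t1/[T1]
after 6 — crash(1): n1:✗part/t1/[-]
after 7 — deliver 2→1: ·
after 8 — deliver 0→1: ·
after 9 — propose(0,'p'): n0:coor/t2/[T1]
after 10 — propose(0,'x'): n0:coor/t3/[T1]
after 11 — deliver 0→1: ·
after 12 — deliver 1→0: ·
after 13 — recover(1): n1:part/t1/[-]
after 14 — deliver 2→0: ·
after 15 — timeout(0): n0:coor/t4/[T1]

1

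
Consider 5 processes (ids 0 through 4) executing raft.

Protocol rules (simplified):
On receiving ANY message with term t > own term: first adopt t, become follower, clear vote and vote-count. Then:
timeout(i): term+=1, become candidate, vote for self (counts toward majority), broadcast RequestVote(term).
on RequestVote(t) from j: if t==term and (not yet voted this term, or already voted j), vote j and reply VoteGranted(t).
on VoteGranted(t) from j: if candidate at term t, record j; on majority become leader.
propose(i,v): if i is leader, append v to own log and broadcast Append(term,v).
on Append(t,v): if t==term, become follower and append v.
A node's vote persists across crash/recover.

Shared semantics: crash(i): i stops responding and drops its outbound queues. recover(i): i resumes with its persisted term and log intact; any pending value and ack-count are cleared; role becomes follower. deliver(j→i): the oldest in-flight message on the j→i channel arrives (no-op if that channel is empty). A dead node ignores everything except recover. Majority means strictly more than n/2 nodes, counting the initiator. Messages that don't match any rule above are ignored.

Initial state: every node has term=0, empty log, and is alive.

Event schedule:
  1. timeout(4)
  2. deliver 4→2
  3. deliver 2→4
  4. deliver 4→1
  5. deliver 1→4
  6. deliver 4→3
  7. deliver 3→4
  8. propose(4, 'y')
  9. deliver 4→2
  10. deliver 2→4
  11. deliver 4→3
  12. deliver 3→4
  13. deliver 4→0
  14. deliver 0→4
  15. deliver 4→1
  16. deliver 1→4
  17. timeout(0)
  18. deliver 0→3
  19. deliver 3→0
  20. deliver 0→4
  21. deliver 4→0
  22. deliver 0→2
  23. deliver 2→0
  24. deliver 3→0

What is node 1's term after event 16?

[1] timeout(4) → N4(cand t1 [-])
[2] deliver 4→2 → N2(foll t1 [-])
[3] deliver 2→4 → ∅
[4] deliver 4→1 → N1(foll t1 [-])
[5] deliver 1→4 → N4(lead t1 [-])
[6] deliver 4→3 → N3(foll t1 [-])
[7] deliver 3→4 → ∅
[8] propose(4,'y') → N4(lead t1 [y])
[9] deliver 4→2 → N2(foll t1 [y])
[10] deliver 2→4 → ∅
[11] deliver 4→3 → N3(foll t1 [y])
[12] deliver 3→4 → ∅
[13] deliver 4→0 → N0(foll t1 [-])
[14] deliver 0→4 → ∅
[15] deliver 4→1 → N1(foll t1 [y])
[16] deliver 1→4 → ∅

1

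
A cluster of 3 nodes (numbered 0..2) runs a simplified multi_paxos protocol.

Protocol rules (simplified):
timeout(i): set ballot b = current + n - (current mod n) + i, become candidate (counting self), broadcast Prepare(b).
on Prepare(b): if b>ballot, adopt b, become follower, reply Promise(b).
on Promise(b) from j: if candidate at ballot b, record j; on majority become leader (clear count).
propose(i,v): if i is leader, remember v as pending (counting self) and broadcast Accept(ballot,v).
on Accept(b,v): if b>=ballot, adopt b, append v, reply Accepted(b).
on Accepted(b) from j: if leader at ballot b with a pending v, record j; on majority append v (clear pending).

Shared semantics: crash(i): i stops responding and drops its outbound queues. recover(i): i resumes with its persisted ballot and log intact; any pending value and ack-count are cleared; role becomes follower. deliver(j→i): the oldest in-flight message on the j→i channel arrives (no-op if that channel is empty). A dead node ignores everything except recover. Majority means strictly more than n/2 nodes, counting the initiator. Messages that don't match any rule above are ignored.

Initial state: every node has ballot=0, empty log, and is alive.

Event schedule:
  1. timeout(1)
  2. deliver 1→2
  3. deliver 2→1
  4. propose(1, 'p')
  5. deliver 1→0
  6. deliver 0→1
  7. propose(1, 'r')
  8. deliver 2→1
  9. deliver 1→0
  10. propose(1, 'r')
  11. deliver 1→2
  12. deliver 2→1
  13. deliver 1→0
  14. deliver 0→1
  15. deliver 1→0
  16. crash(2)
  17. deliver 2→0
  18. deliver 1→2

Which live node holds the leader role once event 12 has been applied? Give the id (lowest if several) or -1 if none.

1. timeout(1):  <1:cand b4 ->
2. deliver 1→2:  <2:foll b4 ->
3. deliver 2→1:  <1:lead b4 ->
4. propose(1,'p'):  nop
5. deliver 1→0:  <0:foll b4 ->
6. deliver 0→1:  nop
7. propose(1,'r'):  nop
8. deliver 2→1:  nop
9. deliver 1→0:  <0:foll b4 p>
10. propose(1,'r'):  nop
11. deliver 1→2:  <2:foll b4 p>
12. deliver 2→1:  <1:lead b4 r>

1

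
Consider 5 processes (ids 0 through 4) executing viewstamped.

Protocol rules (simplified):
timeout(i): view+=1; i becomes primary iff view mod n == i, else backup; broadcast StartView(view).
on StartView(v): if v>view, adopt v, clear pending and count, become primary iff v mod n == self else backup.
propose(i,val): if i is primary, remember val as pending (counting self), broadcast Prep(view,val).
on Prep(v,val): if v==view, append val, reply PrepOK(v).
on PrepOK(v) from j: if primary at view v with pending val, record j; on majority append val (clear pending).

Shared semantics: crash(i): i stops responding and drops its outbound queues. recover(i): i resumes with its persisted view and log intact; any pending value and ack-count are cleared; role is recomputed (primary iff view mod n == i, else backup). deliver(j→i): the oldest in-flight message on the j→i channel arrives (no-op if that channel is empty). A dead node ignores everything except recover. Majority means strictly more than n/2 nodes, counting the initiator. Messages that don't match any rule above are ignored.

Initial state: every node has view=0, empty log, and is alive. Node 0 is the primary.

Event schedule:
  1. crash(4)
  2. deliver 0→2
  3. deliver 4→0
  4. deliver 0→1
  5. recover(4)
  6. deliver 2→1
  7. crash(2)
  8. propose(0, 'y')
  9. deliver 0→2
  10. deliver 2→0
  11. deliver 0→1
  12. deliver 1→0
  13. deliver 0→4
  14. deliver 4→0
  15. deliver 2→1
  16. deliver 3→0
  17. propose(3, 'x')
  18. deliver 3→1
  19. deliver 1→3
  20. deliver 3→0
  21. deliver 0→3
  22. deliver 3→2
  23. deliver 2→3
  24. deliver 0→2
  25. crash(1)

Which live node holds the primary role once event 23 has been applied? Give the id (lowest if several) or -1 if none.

0

after 1 — crash(4): n4:✗back/v0/[-]
after 2 — deliver 0→2: ·
after 3 — deliver 4→0: ·
after 4 — deliver 0→1: ·
after 5 — recover(4): n4:back/v0/[-]
after 6 — deliver 2→1: ·
after 7 — crash(2): n2:✗back/v0/[-]
after 8 — propose(0,'y'): ·
after 9 — deliver 0→2: ·
after 10 — deliver 2→0: ·
after 11 — deliver 0→1: n1:back/v0/[y]
after 12 — deliver 1→0: ·
after 13 — deliver 0→4: n4:back/v0/[y]
after 14 — deliver 4→0: n0:prim/v0/[y]
after 15 — deliver 2→1: ·
after 16 — deliver 3→0: ·
after 17 — propose(3,'x'): ·
after 18 — deliver 3→1: ·
after 19 — deliver 1→3: ·
after 20 — deliver 3→0: ·
after 21 — deliver 0→3: n3:back/v0/[y]
after 22 — deliver 3→2: ·
after 23 — deliver 2→3: ·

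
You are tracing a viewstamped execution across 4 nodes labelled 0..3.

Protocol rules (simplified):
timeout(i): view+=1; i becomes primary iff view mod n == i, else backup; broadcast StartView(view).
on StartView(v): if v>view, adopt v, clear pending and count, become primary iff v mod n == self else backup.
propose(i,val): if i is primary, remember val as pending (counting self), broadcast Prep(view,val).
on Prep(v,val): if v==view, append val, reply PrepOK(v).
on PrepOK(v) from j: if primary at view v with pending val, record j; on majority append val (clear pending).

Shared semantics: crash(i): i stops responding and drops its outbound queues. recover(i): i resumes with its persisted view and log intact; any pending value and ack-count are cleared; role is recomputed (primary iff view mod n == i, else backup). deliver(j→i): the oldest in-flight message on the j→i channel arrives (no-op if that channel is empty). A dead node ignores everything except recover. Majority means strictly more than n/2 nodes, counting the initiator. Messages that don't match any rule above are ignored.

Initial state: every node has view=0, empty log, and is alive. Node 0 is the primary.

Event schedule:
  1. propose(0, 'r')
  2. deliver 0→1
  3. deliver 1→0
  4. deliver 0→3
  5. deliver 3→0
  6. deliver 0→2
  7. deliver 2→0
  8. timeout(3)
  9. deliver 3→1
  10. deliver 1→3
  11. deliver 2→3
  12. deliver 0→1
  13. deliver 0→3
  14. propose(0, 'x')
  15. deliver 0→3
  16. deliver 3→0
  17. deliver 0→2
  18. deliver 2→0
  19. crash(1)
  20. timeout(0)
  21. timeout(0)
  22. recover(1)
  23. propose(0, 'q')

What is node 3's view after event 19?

after 1 — propose(0,'r'): ·
after 2 — deliver 0→1: n1:back/v0/[r]
after 3 — deliver 1→0: ·
after 4 — deliver 0→3: n3:back/v0/[r]
after 5 — deliver 3→0: n0:prim/v0/[r]
after 6 — deliver 0→2: n2:back/v0/[r]
after 7 — deliver 2→0: ·
after 8 — timeout(3): n3:back/v1/[r]
after 9 — deliver 3→1: n1:prim/v1/[r]
after 10 — deliver 1→3: ·
after 11 — deliver 2→3: ·
after 12 — deliver 0→1: ·
after 13 — deliver 0→3: ·
after 14 — propose(0,'x'): ·
after 15 — deliver 0→3: ·
after 16 — deliver 3→0: n0:back/v1/[r]
after 17 — deliver 0→2: n2:back/v0/[r,x]
after 18 — deliver 2→0: ·
after 19 — crash(1): n1:✗prim/v1/[r]

1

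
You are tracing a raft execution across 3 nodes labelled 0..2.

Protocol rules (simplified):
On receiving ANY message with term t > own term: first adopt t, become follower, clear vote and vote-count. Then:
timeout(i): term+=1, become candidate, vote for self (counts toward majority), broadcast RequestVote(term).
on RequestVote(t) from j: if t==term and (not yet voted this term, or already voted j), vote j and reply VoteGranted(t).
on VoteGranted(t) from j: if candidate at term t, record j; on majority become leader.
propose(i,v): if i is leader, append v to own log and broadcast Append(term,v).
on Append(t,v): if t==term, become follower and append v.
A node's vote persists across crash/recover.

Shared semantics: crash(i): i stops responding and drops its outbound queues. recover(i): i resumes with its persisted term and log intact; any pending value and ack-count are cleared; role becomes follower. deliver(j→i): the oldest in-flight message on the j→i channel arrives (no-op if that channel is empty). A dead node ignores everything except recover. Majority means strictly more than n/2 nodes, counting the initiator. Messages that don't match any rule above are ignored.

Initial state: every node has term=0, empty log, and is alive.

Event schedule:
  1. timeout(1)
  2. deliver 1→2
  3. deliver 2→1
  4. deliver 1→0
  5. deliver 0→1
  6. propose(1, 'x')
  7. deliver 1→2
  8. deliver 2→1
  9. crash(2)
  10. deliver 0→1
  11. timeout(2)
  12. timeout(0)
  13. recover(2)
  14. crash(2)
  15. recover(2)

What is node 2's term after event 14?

1

1. timeout(1):  <1:cand t1 ->
2. deliver 1→2:  <2:foll t1 ->
3. deliver 2→1:  <1:lead t1 ->
4. deliver 1→0:  <0:foll t1 ->
5. deliver 0→1:  nop
6. propose(1,'x'):  <1:lead t1 x>
7. deliver 1→2:  <2:foll t1 x>
8. deliver 2→1:  nop
9. crash(2):  <2:✗foll t1 x>
10. deliver 0→1:  nop
11. timeout(2):  nop
12. timeout(0):  <0:cand t2 ->
13. recover(2):  <2:foll t1 x>
14. crash(2):  <2:✗foll t1 x>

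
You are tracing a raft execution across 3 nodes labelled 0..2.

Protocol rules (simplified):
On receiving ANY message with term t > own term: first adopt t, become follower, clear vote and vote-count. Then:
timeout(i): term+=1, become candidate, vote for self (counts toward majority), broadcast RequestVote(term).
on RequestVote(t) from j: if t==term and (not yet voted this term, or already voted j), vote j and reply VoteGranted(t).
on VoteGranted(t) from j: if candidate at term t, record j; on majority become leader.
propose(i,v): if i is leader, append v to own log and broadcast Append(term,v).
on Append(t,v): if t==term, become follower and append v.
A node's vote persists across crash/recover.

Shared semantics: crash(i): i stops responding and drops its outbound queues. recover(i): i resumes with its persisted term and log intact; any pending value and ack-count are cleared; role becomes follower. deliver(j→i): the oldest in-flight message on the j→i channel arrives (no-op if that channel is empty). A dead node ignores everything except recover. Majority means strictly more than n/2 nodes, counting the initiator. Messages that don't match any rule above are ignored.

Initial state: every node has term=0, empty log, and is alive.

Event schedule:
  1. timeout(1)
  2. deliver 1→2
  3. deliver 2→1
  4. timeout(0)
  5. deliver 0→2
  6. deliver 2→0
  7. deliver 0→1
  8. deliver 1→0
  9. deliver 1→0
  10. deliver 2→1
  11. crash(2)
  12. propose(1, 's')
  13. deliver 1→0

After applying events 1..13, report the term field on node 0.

[1] timeout(1) → N1(cand t1 [-])
[2] deliver 1→2 → N2(foll t1 [-])
[3] deliver 2→1 → N1(lead t1 [-])
[4] timeout(0) → N0(cand t1 [-])
[5] deliver 0→2 → ∅
[6] deliver 2→0 → ∅
[7] deliver 0→1 → ∅
[8] deliver 1→0 → ∅
[9] deliver 1→0 → ∅
[10] deliver 2→1 → ∅
[11] crash(2) → N2(✗foll t1 [-])
[12] propose(1,'s') → N1(lead t1 [s])
[13] deliver 1→0 → N0(foll t1 [s])

1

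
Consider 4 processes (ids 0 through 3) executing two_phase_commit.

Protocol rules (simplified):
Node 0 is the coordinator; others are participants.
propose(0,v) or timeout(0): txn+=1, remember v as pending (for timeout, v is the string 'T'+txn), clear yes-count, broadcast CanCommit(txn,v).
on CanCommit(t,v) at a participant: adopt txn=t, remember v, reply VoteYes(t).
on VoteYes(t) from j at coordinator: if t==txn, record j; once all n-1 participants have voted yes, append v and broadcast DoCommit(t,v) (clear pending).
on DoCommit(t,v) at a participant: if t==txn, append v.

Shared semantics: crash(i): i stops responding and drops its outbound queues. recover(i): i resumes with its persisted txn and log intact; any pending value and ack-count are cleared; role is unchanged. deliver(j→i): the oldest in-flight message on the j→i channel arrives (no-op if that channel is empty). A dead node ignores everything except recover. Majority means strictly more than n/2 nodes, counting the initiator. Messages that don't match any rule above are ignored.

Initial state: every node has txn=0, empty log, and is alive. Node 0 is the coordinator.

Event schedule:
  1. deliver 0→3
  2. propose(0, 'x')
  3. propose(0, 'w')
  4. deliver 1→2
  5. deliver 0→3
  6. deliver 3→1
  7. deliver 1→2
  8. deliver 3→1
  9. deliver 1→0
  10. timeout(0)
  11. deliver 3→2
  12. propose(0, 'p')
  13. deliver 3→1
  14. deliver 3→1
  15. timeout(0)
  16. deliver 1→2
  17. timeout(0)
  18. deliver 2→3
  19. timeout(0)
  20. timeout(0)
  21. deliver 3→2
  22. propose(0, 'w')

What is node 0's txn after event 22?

9

e1 deliver 0→3: ·
e2 propose(0,'x'): 0[coor,t=1,-]
e3 propose(0,'w'): 0[coor,t=2,-]
e4 deliver 1→2: ·
e5 deliver 0→3: 3[part,t=1,-]
e6 deliver 3→1: ·
e7 deliver 1→2: ·
e8 deliver 3→1: ·
e9 deliver 1→0: ·
e10 timeout(0): 0[coor,t=3,-]
e11 deliver 3→2: ·
e12 propose(0,'p'): 0[coor,t=4,-]
e13 deliver 3→1: ·
e14 deliver 3→1: ·
e15 timeout(0): 0[coor,t=5,-]
e16 deliver 1→2: ·
e17 timeout(0): 0[coor,t=6,-]
e18 deliver 2→3: ·
e19 timeout(0): 0[coor,t=7,-]
e20 timeout(0): 0[coor,t=8,-]
e21 deliver 3→2: ·
e22 propose(0,'w'): 0[coor,t=9,-]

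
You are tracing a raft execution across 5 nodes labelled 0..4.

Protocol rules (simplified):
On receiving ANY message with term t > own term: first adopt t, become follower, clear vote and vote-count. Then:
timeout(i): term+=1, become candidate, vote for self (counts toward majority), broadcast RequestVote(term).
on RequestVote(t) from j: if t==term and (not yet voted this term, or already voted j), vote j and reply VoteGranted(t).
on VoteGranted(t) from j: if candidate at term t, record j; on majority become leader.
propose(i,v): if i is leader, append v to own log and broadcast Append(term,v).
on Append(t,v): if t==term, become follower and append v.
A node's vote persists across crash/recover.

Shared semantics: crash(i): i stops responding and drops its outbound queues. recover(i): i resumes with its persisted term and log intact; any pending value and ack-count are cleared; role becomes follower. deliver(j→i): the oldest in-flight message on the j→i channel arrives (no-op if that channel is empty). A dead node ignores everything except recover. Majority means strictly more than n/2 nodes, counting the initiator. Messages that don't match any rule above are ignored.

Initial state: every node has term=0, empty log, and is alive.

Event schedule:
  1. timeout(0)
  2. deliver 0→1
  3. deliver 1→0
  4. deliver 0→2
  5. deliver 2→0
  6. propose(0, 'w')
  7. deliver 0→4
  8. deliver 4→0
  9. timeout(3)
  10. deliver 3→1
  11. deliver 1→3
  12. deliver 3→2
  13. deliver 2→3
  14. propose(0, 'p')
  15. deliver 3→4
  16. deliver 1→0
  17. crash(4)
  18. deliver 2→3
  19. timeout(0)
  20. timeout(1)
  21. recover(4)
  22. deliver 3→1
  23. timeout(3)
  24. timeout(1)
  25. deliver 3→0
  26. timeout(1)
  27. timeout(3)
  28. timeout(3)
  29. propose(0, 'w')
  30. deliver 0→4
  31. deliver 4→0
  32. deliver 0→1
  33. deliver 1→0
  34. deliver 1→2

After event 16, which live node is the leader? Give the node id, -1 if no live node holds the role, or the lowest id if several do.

[1] timeout(0) → N0(cand t1 [-])
[2] deliver 0→1 → N1(foll t1 [-])
[3] deliver 1→0 → ∅
[4] deliver 0→2 → N2(foll t1 [-])
[5] deliver 2→0 → N0(lead t1 [-])
[6] propose(0,'w') → N0(lead t1 [w])
[7] deliver 0→4 → N4(foll t1 [-])
[8] deliver 4→0 → ∅
[9] timeout(3) → N3(cand t1 [-])
[10] deliver 3→1 → ∅
[11] deliver 1→3 → ∅
[12] deliver 3→2 → ∅
[13] deliver 2→3 → ∅
[14] propose(0,'p') → N0(lead t1 [w,p])
[15] deliver 3→4 → ∅
[16] deliver 1→0 → ∅

0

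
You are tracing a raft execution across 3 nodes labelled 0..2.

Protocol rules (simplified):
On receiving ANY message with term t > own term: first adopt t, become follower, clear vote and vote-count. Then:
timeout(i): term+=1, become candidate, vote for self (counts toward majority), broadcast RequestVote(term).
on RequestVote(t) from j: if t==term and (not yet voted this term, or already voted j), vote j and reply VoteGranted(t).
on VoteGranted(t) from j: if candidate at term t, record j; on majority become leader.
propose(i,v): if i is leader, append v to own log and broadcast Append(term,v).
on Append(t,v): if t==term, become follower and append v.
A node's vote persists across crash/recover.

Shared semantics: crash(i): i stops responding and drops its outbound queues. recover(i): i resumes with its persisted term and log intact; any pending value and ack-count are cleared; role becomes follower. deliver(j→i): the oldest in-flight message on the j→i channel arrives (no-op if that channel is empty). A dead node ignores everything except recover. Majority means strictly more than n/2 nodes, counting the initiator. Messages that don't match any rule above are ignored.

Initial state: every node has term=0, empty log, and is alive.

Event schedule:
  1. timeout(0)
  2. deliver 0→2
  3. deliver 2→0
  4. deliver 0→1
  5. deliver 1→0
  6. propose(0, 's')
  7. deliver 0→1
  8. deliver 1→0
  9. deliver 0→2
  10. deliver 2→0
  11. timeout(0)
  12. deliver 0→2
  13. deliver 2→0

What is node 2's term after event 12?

2

after 1 — timeout(0): n0:cand/t1/[-]
after 2 — deliver 0→2: n2:foll/t1/[-]
after 3 — deliver 2→0: n0:lead/t1/[-]
after 4 — deliver 0→1: n1:foll/t1/[-]
after 5 — deliver 1→0: ·
after 6 — propose(0,'s'): n0:lead/t1/[s]
after 7 — deliver 0→1: n1:foll/t1/[s]
after 8 — deliver 1→0: ·
after 9 — deliver 0→2: n2:foll/t1/[s]
after 10 — deliver 2→0: ·
after 11 — timeout(0): n0:cand/t2/[s]
after 12 — deliver 0→2: n2:foll/t2/[s]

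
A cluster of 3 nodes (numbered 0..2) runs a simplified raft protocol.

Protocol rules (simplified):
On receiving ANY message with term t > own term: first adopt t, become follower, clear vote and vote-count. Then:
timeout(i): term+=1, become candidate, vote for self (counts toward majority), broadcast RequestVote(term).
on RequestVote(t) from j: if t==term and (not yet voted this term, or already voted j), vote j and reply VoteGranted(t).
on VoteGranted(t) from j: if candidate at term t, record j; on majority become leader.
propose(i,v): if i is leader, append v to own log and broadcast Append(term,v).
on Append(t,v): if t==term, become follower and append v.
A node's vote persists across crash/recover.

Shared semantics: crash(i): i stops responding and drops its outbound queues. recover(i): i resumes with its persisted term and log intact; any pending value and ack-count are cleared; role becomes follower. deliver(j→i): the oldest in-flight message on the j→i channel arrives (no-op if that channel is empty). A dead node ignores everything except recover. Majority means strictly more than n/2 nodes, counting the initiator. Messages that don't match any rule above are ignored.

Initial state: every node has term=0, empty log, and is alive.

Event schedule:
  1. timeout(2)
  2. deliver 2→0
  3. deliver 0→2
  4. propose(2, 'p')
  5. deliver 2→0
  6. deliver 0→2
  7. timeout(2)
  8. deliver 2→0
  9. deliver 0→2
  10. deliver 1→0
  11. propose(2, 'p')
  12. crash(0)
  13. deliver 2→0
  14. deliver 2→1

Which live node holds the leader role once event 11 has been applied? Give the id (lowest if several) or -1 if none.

step 1 timeout(2): 2={cand,t=1,log=-}
step 2 deliver 2→0: 0={foll,t=1,log=-}
step 3 deliver 0→2: 2={lead,t=1,log=-}
step 4 propose(2,'p'): 2={lead,t=1,log=p}
step 5 deliver 2→0: 0={foll,t=1,log=p}
step 6 deliver 0→2: —
step 7 timeout(2): 2={cand,t=2,log=p}
step 8 deliver 2→0: 0={foll,t=2,log=p}
step 9 deliver 0→2: 2={lead,t=2,log=p}
step 10 deliver 1→0: —
step 11 propose(2,'p'): 2={lead,t=2,log=p,p}

2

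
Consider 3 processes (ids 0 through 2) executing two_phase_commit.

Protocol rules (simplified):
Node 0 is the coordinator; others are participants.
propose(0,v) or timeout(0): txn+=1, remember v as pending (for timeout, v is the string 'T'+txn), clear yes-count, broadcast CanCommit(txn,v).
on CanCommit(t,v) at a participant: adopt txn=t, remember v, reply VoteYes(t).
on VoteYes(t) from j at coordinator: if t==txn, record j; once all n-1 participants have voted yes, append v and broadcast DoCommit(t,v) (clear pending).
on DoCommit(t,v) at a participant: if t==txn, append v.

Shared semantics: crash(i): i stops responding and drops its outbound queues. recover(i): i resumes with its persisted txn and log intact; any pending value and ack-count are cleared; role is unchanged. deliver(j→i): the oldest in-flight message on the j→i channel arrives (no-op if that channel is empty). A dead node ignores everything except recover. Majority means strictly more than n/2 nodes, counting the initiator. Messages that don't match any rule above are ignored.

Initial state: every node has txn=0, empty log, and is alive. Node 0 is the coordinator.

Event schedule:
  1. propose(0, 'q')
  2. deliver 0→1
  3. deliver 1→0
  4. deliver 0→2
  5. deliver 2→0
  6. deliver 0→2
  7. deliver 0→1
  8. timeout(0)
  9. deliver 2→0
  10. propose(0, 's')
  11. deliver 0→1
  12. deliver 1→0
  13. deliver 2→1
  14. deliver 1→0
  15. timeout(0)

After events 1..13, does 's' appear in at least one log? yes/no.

no

[1] propose(0,'q') → N0(coor t1 [-])
[2] deliver 0→1 → N1(part t1 [-])
[3] deliver 1→0 → ∅
[4] deliver 0→2 → N2(part t1 [-])
[5] deliver 2→0 → N0(coor t1 [q])
[6] deliver 0→2 → N2(part t1 [q])
[7] deliver 0→1 → N1(part t1 [q])
[8] timeout(0) → N0(coor t2 [q])
[9] deliver 2→0 → ∅
[10] propose(0,'s') → N0(coor t3 [q])
[11] deliver 0→1 → N1(part t2 [q])
[12] deliver 1→0 → ∅
[13] deliver 2→1 → ∅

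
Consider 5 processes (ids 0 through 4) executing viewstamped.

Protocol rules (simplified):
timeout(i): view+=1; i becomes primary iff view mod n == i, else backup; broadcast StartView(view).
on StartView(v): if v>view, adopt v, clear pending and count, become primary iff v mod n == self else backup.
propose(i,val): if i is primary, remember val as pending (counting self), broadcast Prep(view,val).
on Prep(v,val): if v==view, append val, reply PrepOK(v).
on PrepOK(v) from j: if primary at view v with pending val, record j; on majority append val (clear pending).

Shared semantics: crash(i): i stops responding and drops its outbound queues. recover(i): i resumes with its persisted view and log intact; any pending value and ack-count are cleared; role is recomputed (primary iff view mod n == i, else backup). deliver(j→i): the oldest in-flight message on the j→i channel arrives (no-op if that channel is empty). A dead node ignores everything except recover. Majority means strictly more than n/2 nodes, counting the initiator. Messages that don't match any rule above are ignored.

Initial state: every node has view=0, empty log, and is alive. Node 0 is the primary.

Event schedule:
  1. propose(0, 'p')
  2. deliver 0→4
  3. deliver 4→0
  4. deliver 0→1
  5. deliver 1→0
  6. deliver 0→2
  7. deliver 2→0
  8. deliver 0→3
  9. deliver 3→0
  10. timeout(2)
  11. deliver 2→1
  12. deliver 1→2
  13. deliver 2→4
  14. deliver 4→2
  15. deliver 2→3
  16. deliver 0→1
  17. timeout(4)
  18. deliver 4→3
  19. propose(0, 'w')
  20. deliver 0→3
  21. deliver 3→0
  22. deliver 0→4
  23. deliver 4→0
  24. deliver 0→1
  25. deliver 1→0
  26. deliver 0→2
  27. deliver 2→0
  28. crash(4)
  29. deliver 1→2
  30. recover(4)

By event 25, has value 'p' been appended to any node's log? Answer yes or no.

after 1 — propose(0,'p'): ·
after 2 — deliver 0→4: n4:back/v0/[p]
after 3 — deliver 4→0: ·
after 4 — deliver 0→1: n1:back/v0/[p]
after 5 — deliver 1→0: n0:prim/v0/[p]
after 6 — deliver 0→2: n2:back/v0/[p]
after 7 — deliver 2→0: ·
after 8 — deliver 0→3: n3:back/v0/[p]
after 9 — deliver 3→0: ·
after 10 — timeout(2): n2:back/v1/[p]
after 11 — deliver 2→1: n1:prim/v1/[p]
after 12 — deliver 1→2: ·
after 13 — deliver 2→4: n4:back/v1/[p]
after 14 — deliver 4→2: ·
after 15 — deliver 2→3: n3:back/v1/[p]
after 16 — deliver 0→1: ·
after 17 — timeout(4): n4:back/v2/[p]
after 18 — deliver 4→3: n3:back/v2/[p]
after 19 — propose(0,'w'): ·
after 20 — deliver 0→3: ·
after 21 — deliver 3→0: ·
after 22 — deliver 0→4: ·
after 23 — deliver 4→0: n0:back/v2/[p]
after 24 — deliver 0→1: ·
after 25 — deliver 1→0: ·

yes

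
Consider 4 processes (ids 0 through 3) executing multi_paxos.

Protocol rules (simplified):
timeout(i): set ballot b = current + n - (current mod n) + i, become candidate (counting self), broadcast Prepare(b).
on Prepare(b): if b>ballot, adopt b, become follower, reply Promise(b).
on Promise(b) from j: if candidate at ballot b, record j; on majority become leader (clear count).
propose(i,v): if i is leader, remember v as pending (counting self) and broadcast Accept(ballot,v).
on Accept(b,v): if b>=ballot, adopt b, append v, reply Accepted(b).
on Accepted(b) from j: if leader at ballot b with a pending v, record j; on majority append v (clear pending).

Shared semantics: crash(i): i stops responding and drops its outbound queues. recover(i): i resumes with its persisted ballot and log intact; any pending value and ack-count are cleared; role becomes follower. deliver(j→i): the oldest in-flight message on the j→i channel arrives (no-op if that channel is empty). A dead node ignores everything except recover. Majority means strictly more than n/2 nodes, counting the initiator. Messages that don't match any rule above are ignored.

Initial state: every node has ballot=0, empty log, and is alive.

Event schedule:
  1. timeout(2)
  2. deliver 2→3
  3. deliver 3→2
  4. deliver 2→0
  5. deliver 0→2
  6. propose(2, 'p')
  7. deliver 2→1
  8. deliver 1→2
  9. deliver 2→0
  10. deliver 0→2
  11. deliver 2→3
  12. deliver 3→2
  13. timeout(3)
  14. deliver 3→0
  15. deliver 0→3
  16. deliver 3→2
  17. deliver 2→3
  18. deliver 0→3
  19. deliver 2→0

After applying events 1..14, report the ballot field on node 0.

11

step 1 timeout(2): 2={cand,b=6,log=-}
step 2 deliver 2→3: 3={foll,b=6,log=-}
step 3 deliver 3→2: —
step 4 deliver 2→0: 0={foll,b=6,log=-}
step 5 deliver 0→2: 2={lead,b=6,log=-}
step 6 propose(2,'p'): —
step 7 deliver 2→1: 1={foll,b=6,log=-}
step 8 deliver 1→2: —
step 9 deliver 2→0: 0={foll,b=6,log=p}
step 10 deliver 0→2: —
step 11 deliver 2→3: 3={foll,b=6,log=p}
step 12 deliver 3→2: 2={lead,b=6,log=p}
step 13 timeout(3): 3={cand,b=11,log=p}
step 14 deliver 3→0: 0={foll,b=11,log=p}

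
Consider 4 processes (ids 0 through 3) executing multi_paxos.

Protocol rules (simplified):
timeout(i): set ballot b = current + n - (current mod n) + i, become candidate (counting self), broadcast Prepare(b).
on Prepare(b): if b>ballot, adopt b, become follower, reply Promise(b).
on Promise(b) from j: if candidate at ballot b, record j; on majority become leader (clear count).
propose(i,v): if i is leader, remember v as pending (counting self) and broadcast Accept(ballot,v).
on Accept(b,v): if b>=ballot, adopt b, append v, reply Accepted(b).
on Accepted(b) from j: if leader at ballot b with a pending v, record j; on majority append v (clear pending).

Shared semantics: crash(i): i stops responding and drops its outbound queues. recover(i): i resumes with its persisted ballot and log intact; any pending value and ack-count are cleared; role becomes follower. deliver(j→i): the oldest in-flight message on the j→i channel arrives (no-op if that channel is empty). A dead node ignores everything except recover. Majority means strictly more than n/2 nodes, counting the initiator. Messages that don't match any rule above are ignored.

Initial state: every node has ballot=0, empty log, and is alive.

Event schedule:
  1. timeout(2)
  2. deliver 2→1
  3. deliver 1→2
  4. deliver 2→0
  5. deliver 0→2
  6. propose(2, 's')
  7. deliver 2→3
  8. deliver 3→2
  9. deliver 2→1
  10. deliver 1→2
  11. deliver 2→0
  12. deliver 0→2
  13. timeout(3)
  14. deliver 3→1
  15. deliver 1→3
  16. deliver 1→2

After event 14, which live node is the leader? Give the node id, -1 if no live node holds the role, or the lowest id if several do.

2

after 1 — timeout(2): n2:cand/b6/[-]
after 2 — deliver 2→1: n1:foll/b6/[-]
after 3 — deliver 1→2: ·
after 4 — deliver 2→0: n0:foll/b6/[-]
after 5 — deliver 0→2: n2:lead/b6/[-]
after 6 — propose(2,'s'): ·
after 7 — deliver 2→3: n3:foll/b6/[-]
after 8 — deliver 3→2: ·
after 9 — deliver 2→1: n1:foll/b6/[s]
after 10 — deliver 1→2: ·
after 11 — deliver 2→0: n0:foll/b6/[s]
after 12 — deliver 0→2: n2:lead/b6/[s]
after 13 — timeout(3): n3:cand/b11/[-]
after 14 — deliver 3→1: n1:foll/b11/[s]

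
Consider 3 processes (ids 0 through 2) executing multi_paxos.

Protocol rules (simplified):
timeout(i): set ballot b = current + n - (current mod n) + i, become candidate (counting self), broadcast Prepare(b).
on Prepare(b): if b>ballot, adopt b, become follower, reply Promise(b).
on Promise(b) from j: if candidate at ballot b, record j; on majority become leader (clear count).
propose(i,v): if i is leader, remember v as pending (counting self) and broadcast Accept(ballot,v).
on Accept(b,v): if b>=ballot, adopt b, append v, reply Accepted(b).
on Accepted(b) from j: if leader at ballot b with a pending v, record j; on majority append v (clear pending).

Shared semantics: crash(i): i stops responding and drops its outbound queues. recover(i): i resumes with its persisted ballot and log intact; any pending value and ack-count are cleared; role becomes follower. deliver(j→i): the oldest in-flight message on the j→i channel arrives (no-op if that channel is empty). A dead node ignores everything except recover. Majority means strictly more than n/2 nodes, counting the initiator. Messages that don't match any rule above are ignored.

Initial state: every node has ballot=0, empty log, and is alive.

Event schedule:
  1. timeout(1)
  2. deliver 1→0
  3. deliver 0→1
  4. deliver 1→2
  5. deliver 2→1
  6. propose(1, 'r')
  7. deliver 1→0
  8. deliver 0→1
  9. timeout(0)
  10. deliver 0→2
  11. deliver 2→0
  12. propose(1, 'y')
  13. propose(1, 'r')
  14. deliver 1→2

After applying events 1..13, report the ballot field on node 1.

4

1. timeout(1):  <1:cand b4 ->
2. deliver 1→0:  <0:foll b4 ->
3. deliver 0→1:  <1:lead b4 ->
4. deliver 1→2:  <2:foll b4 ->
5. deliver 2→1:  nop
6. propose(1,'r'):  nop
7. deliver 1→0:  <0:foll b4 r>
8. deliver 0→1:  <1:lead b4 r>
9. timeout(0):  <0:cand b6 r>
10. deliver 0→2:  <2:foll b6 ->
11. deliver 2→0:  <0:lead b6 r>
12. propose(1,'y'):  nop
13. propose(1,'r'):  nop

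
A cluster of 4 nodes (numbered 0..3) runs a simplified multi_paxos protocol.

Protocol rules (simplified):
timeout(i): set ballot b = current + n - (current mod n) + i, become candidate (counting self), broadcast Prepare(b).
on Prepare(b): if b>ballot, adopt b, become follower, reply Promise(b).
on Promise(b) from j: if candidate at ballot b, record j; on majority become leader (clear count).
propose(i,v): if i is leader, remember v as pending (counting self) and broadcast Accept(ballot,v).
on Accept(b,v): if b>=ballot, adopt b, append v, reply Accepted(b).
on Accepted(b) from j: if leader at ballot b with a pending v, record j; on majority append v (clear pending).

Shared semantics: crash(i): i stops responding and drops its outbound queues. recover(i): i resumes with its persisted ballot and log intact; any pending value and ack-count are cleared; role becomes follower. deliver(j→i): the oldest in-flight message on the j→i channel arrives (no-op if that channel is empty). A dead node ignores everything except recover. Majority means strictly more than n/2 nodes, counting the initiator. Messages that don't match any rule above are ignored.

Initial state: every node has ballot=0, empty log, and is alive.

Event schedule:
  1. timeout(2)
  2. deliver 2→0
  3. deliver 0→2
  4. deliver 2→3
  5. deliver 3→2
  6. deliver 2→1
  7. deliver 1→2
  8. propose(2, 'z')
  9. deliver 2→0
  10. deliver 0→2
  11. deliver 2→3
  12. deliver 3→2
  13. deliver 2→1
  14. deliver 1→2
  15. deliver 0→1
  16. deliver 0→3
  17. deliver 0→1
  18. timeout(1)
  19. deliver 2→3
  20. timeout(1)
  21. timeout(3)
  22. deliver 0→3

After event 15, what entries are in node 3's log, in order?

z

e1 timeout(2): 2[cand,b=6,-]
e2 deliver 2→0: 0[foll,b=6,-]
e3 deliver 0→2: ·
e4 deliver 2→3: 3[foll,b=6,-]
e5 deliver 3→2: 2[lead,b=6,-]
e6 deliver 2→1: 1[foll,b=6,-]
e7 deliver 1→2: ·
e8 propose(2,'z'): ·
e9 deliver 2→0: 0[foll,b=6,z]
e10 deliver 0→2: ·
e11 deliver 2→3: 3[foll,b=6,z]
e12 deliver 3→2: 2[lead,b=6,z]
e13 deliver 2→1: 1[foll,b=6,z]
e14 deliver 1→2: ·
e15 deliver 0→1: ·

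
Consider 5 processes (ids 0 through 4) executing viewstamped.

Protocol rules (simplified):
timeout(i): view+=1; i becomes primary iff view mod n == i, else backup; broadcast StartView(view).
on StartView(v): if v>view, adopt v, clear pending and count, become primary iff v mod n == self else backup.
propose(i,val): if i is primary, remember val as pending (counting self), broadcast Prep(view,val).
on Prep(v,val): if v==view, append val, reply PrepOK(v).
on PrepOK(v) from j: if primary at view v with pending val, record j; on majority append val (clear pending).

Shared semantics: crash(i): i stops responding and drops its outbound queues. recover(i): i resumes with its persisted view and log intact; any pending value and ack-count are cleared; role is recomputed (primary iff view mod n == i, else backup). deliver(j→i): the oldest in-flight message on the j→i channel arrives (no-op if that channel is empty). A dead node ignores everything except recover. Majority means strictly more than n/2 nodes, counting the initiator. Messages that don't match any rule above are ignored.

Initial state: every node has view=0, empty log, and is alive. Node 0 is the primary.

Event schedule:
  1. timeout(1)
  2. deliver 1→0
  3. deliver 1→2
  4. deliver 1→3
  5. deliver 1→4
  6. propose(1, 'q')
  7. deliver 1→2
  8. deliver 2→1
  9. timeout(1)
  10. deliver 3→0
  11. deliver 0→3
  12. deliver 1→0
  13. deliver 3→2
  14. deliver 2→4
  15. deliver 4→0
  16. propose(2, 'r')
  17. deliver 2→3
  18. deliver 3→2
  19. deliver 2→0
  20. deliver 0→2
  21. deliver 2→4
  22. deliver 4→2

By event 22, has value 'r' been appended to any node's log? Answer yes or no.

e1 timeout(1): 1[prim,v=1,-]
e2 deliver 1→0: 0[back,v=1,-]
e3 deliver 1→2: 2[back,v=1,-]
e4 deliver 1→3: 3[back,v=1,-]
e5 deliver 1→4: 4[back,v=1,-]
e6 propose(1,'q'): ·
e7 deliver 1→2: 2[back,v=1,q]
e8 deliver 2→1: ·
e9 timeout(1): 1[back,v=2,-]
e10 deliver 3→0: ·
e11 deliver 0→3: ·
e12 deliver 1→0: 0[back,v=1,q]
e13 deliver 3→2: ·
e14 deliver 2→4: ·
e15 deliver 4→0: ·
e16 propose(2,'r'): ·
e17 deliver 2→3: ·
e18 deliver 3→2: ·
e19 deliver 2→0: ·
e20 deliver 0→2: ·
e21 deliver 2→4: ·
e22 deliver 4→2: ·

no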